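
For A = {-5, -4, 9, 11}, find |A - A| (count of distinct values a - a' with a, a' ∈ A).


A - A = {a - a' : a, a' ∈ A}; |A| = 4.
Bounds: 2|A|-1 ≤ |A - A| ≤ |A|² - |A| + 1, i.e. 7 ≤ |A - A| ≤ 13.
Note: 0 ∈ A - A always (from a - a). The set is symmetric: if d ∈ A - A then -d ∈ A - A.
Enumerate nonzero differences d = a - a' with a > a' (then include -d):
Positive differences: {1, 2, 13, 14, 15, 16}
Full difference set: {0} ∪ (positive diffs) ∪ (negative diffs).
|A - A| = 1 + 2·6 = 13 (matches direct enumeration: 13).

|A - A| = 13


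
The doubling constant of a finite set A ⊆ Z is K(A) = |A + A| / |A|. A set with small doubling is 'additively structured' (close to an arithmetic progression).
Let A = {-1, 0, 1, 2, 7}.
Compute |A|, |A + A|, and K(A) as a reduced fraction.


|A| = 5.
Compute A + A by enumerating all 25 pairs.
A + A = {-2, -1, 0, 1, 2, 3, 4, 6, 7, 8, 9, 14}, so |A + A| = 12.
K = |A + A| / |A| = 12/5 (already in lowest terms) ≈ 2.4000.
Reference: AP of size 5 gives K = 9/5 ≈ 1.8000; a fully generic set of size 5 gives K ≈ 3.0000.

|A| = 5, |A + A| = 12, K = 12/5.


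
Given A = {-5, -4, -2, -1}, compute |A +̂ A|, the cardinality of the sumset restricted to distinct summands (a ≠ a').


Restricted sumset: A +̂ A = {a + a' : a ∈ A, a' ∈ A, a ≠ a'}.
Equivalently, take A + A and drop any sum 2a that is achievable ONLY as a + a for a ∈ A (i.e. sums representable only with equal summands).
Enumerate pairs (a, a') with a < a' (symmetric, so each unordered pair gives one sum; this covers all a ≠ a'):
  -5 + -4 = -9
  -5 + -2 = -7
  -5 + -1 = -6
  -4 + -2 = -6
  -4 + -1 = -5
  -2 + -1 = -3
Collected distinct sums: {-9, -7, -6, -5, -3}
|A +̂ A| = 5
(Reference bound: |A +̂ A| ≥ 2|A| - 3 for |A| ≥ 2, with |A| = 4 giving ≥ 5.)

|A +̂ A| = 5


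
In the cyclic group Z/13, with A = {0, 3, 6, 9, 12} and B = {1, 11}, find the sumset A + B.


Work in Z/13Z: reduce every sum a + b modulo 13.
Enumerate all 10 pairs:
a = 0: 0+1=1, 0+11=11
a = 3: 3+1=4, 3+11=1
a = 6: 6+1=7, 6+11=4
a = 9: 9+1=10, 9+11=7
a = 12: 12+1=0, 12+11=10
Distinct residues collected: {0, 1, 4, 7, 10, 11}
|A + B| = 6 (out of 13 total residues).

A + B = {0, 1, 4, 7, 10, 11}


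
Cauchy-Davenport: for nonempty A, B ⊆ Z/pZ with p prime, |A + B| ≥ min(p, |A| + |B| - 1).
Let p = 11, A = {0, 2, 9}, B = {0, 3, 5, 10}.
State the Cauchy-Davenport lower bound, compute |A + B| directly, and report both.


Cauchy-Davenport: |A + B| ≥ min(p, |A| + |B| - 1) for A, B nonempty in Z/pZ.
|A| = 3, |B| = 4, p = 11.
CD lower bound = min(11, 3 + 4 - 1) = min(11, 6) = 6.
Compute A + B mod 11 directly:
a = 0: 0+0=0, 0+3=3, 0+5=5, 0+10=10
a = 2: 2+0=2, 2+3=5, 2+5=7, 2+10=1
a = 9: 9+0=9, 9+3=1, 9+5=3, 9+10=8
A + B = {0, 1, 2, 3, 5, 7, 8, 9, 10}, so |A + B| = 9.
Verify: 9 ≥ 6? Yes ✓.

CD lower bound = 6, actual |A + B| = 9.


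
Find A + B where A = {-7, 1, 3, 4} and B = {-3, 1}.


A + B = {a + b : a ∈ A, b ∈ B}.
Enumerate all |A|·|B| = 4·2 = 8 pairs (a, b) and collect distinct sums.
a = -7: -7+-3=-10, -7+1=-6
a = 1: 1+-3=-2, 1+1=2
a = 3: 3+-3=0, 3+1=4
a = 4: 4+-3=1, 4+1=5
Collecting distinct sums: A + B = {-10, -6, -2, 0, 1, 2, 4, 5}
|A + B| = 8

A + B = {-10, -6, -2, 0, 1, 2, 4, 5}


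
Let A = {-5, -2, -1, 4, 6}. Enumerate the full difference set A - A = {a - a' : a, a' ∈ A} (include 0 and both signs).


A - A = {a - a' : a, a' ∈ A}.
Compute a - a' for each ordered pair (a, a'):
a = -5: -5--5=0, -5--2=-3, -5--1=-4, -5-4=-9, -5-6=-11
a = -2: -2--5=3, -2--2=0, -2--1=-1, -2-4=-6, -2-6=-8
a = -1: -1--5=4, -1--2=1, -1--1=0, -1-4=-5, -1-6=-7
a = 4: 4--5=9, 4--2=6, 4--1=5, 4-4=0, 4-6=-2
a = 6: 6--5=11, 6--2=8, 6--1=7, 6-4=2, 6-6=0
Collecting distinct values (and noting 0 appears from a-a):
A - A = {-11, -9, -8, -7, -6, -5, -4, -3, -2, -1, 0, 1, 2, 3, 4, 5, 6, 7, 8, 9, 11}
|A - A| = 21

A - A = {-11, -9, -8, -7, -6, -5, -4, -3, -2, -1, 0, 1, 2, 3, 4, 5, 6, 7, 8, 9, 11}


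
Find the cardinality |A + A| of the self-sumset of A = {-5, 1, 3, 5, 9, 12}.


A + A = {a + a' : a, a' ∈ A}; |A| = 6.
General bounds: 2|A| - 1 ≤ |A + A| ≤ |A|(|A|+1)/2, i.e. 11 ≤ |A + A| ≤ 21.
Lower bound 2|A|-1 is attained iff A is an arithmetic progression.
Enumerate sums a + a' for a ≤ a' (symmetric, so this suffices):
a = -5: -5+-5=-10, -5+1=-4, -5+3=-2, -5+5=0, -5+9=4, -5+12=7
a = 1: 1+1=2, 1+3=4, 1+5=6, 1+9=10, 1+12=13
a = 3: 3+3=6, 3+5=8, 3+9=12, 3+12=15
a = 5: 5+5=10, 5+9=14, 5+12=17
a = 9: 9+9=18, 9+12=21
a = 12: 12+12=24
Distinct sums: {-10, -4, -2, 0, 2, 4, 6, 7, 8, 10, 12, 13, 14, 15, 17, 18, 21, 24}
|A + A| = 18

|A + A| = 18


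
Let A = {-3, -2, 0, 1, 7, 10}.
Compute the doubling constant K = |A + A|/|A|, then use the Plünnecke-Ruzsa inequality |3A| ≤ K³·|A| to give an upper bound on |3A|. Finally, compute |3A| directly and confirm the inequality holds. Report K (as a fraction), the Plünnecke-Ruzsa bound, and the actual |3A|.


|A| = 6.
Step 1: Compute A + A by enumerating all 36 pairs.
A + A = {-6, -5, -4, -3, -2, -1, 0, 1, 2, 4, 5, 7, 8, 10, 11, 14, 17, 20}, so |A + A| = 18.
Step 2: Doubling constant K = |A + A|/|A| = 18/6 = 18/6 ≈ 3.0000.
Step 3: Plünnecke-Ruzsa gives |3A| ≤ K³·|A| = (3.0000)³ · 6 ≈ 162.0000.
Step 4: Compute 3A = A + A + A directly by enumerating all triples (a,b,c) ∈ A³; |3A| = 31.
Step 5: Check 31 ≤ 162.0000? Yes ✓.

K = 18/6, Plünnecke-Ruzsa bound K³|A| ≈ 162.0000, |3A| = 31, inequality holds.


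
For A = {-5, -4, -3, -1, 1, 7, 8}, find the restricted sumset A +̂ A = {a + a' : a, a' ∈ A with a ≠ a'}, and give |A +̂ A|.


Restricted sumset: A +̂ A = {a + a' : a ∈ A, a' ∈ A, a ≠ a'}.
Equivalently, take A + A and drop any sum 2a that is achievable ONLY as a + a for a ∈ A (i.e. sums representable only with equal summands).
Enumerate pairs (a, a') with a < a' (symmetric, so each unordered pair gives one sum; this covers all a ≠ a'):
  -5 + -4 = -9
  -5 + -3 = -8
  -5 + -1 = -6
  -5 + 1 = -4
  -5 + 7 = 2
  -5 + 8 = 3
  -4 + -3 = -7
  -4 + -1 = -5
  -4 + 1 = -3
  -4 + 7 = 3
  -4 + 8 = 4
  -3 + -1 = -4
  -3 + 1 = -2
  -3 + 7 = 4
  -3 + 8 = 5
  -1 + 1 = 0
  -1 + 7 = 6
  -1 + 8 = 7
  1 + 7 = 8
  1 + 8 = 9
  7 + 8 = 15
Collected distinct sums: {-9, -8, -7, -6, -5, -4, -3, -2, 0, 2, 3, 4, 5, 6, 7, 8, 9, 15}
|A +̂ A| = 18
(Reference bound: |A +̂ A| ≥ 2|A| - 3 for |A| ≥ 2, with |A| = 7 giving ≥ 11.)

|A +̂ A| = 18


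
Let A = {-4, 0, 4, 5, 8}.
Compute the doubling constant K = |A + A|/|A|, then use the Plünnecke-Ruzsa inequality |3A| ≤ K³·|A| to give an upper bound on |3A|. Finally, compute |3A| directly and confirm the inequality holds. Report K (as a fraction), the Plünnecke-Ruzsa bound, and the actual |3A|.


|A| = 5.
Step 1: Compute A + A by enumerating all 25 pairs.
A + A = {-8, -4, 0, 1, 4, 5, 8, 9, 10, 12, 13, 16}, so |A + A| = 12.
Step 2: Doubling constant K = |A + A|/|A| = 12/5 = 12/5 ≈ 2.4000.
Step 3: Plünnecke-Ruzsa gives |3A| ≤ K³·|A| = (2.4000)³ · 5 ≈ 69.1200.
Step 4: Compute 3A = A + A + A directly by enumerating all triples (a,b,c) ∈ A³; |3A| = 22.
Step 5: Check 22 ≤ 69.1200? Yes ✓.

K = 12/5, Plünnecke-Ruzsa bound K³|A| ≈ 69.1200, |3A| = 22, inequality holds.


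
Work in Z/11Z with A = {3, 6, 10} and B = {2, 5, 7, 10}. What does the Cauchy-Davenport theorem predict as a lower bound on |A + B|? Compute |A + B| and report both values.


Cauchy-Davenport: |A + B| ≥ min(p, |A| + |B| - 1) for A, B nonempty in Z/pZ.
|A| = 3, |B| = 4, p = 11.
CD lower bound = min(11, 3 + 4 - 1) = min(11, 6) = 6.
Compute A + B mod 11 directly:
a = 3: 3+2=5, 3+5=8, 3+7=10, 3+10=2
a = 6: 6+2=8, 6+5=0, 6+7=2, 6+10=5
a = 10: 10+2=1, 10+5=4, 10+7=6, 10+10=9
A + B = {0, 1, 2, 4, 5, 6, 8, 9, 10}, so |A + B| = 9.
Verify: 9 ≥ 6? Yes ✓.

CD lower bound = 6, actual |A + B| = 9.


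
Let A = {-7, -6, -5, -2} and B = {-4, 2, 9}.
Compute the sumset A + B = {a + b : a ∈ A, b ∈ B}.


A + B = {a + b : a ∈ A, b ∈ B}.
Enumerate all |A|·|B| = 4·3 = 12 pairs (a, b) and collect distinct sums.
a = -7: -7+-4=-11, -7+2=-5, -7+9=2
a = -6: -6+-4=-10, -6+2=-4, -6+9=3
a = -5: -5+-4=-9, -5+2=-3, -5+9=4
a = -2: -2+-4=-6, -2+2=0, -2+9=7
Collecting distinct sums: A + B = {-11, -10, -9, -6, -5, -4, -3, 0, 2, 3, 4, 7}
|A + B| = 12

A + B = {-11, -10, -9, -6, -5, -4, -3, 0, 2, 3, 4, 7}


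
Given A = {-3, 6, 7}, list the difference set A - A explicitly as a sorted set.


A - A = {a - a' : a, a' ∈ A}.
Compute a - a' for each ordered pair (a, a'):
a = -3: -3--3=0, -3-6=-9, -3-7=-10
a = 6: 6--3=9, 6-6=0, 6-7=-1
a = 7: 7--3=10, 7-6=1, 7-7=0
Collecting distinct values (and noting 0 appears from a-a):
A - A = {-10, -9, -1, 0, 1, 9, 10}
|A - A| = 7

A - A = {-10, -9, -1, 0, 1, 9, 10}


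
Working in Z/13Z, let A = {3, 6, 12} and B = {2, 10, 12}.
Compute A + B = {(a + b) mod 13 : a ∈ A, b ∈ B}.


Work in Z/13Z: reduce every sum a + b modulo 13.
Enumerate all 9 pairs:
a = 3: 3+2=5, 3+10=0, 3+12=2
a = 6: 6+2=8, 6+10=3, 6+12=5
a = 12: 12+2=1, 12+10=9, 12+12=11
Distinct residues collected: {0, 1, 2, 3, 5, 8, 9, 11}
|A + B| = 8 (out of 13 total residues).

A + B = {0, 1, 2, 3, 5, 8, 9, 11}


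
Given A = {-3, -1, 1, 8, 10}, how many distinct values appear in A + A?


A + A = {a + a' : a, a' ∈ A}; |A| = 5.
General bounds: 2|A| - 1 ≤ |A + A| ≤ |A|(|A|+1)/2, i.e. 9 ≤ |A + A| ≤ 15.
Lower bound 2|A|-1 is attained iff A is an arithmetic progression.
Enumerate sums a + a' for a ≤ a' (symmetric, so this suffices):
a = -3: -3+-3=-6, -3+-1=-4, -3+1=-2, -3+8=5, -3+10=7
a = -1: -1+-1=-2, -1+1=0, -1+8=7, -1+10=9
a = 1: 1+1=2, 1+8=9, 1+10=11
a = 8: 8+8=16, 8+10=18
a = 10: 10+10=20
Distinct sums: {-6, -4, -2, 0, 2, 5, 7, 9, 11, 16, 18, 20}
|A + A| = 12

|A + A| = 12


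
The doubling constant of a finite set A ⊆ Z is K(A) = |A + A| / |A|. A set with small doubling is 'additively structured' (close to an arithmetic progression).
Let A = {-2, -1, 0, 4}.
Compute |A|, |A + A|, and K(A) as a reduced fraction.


|A| = 4.
Compute A + A by enumerating all 16 pairs.
A + A = {-4, -3, -2, -1, 0, 2, 3, 4, 8}, so |A + A| = 9.
K = |A + A| / |A| = 9/4 (already in lowest terms) ≈ 2.2500.
Reference: AP of size 4 gives K = 7/4 ≈ 1.7500; a fully generic set of size 4 gives K ≈ 2.5000.

|A| = 4, |A + A| = 9, K = 9/4.


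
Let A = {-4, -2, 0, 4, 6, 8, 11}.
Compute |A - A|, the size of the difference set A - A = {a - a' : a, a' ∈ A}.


A - A = {a - a' : a, a' ∈ A}; |A| = 7.
Bounds: 2|A|-1 ≤ |A - A| ≤ |A|² - |A| + 1, i.e. 13 ≤ |A - A| ≤ 43.
Note: 0 ∈ A - A always (from a - a). The set is symmetric: if d ∈ A - A then -d ∈ A - A.
Enumerate nonzero differences d = a - a' with a > a' (then include -d):
Positive differences: {2, 3, 4, 5, 6, 7, 8, 10, 11, 12, 13, 15}
Full difference set: {0} ∪ (positive diffs) ∪ (negative diffs).
|A - A| = 1 + 2·12 = 25 (matches direct enumeration: 25).

|A - A| = 25


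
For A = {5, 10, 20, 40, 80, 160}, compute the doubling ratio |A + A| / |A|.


|A| = 6.
Compute A + A by enumerating all 36 pairs.
A + A = {10, 15, 20, 25, 30, 40, 45, 50, 60, 80, 85, 90, 100, 120, 160, 165, 170, 180, 200, 240, 320}, so |A + A| = 21.
K = |A + A| / |A| = 21/6 = 7/2 ≈ 3.5000.
Reference: AP of size 6 gives K = 11/6 ≈ 1.8333; a fully generic set of size 6 gives K ≈ 3.5000.

|A| = 6, |A + A| = 21, K = 21/6 = 7/2.


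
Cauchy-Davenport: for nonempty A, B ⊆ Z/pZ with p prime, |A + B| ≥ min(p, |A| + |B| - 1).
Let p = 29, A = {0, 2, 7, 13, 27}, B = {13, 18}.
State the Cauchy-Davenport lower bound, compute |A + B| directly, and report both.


Cauchy-Davenport: |A + B| ≥ min(p, |A| + |B| - 1) for A, B nonempty in Z/pZ.
|A| = 5, |B| = 2, p = 29.
CD lower bound = min(29, 5 + 2 - 1) = min(29, 6) = 6.
Compute A + B mod 29 directly:
a = 0: 0+13=13, 0+18=18
a = 2: 2+13=15, 2+18=20
a = 7: 7+13=20, 7+18=25
a = 13: 13+13=26, 13+18=2
a = 27: 27+13=11, 27+18=16
A + B = {2, 11, 13, 15, 16, 18, 20, 25, 26}, so |A + B| = 9.
Verify: 9 ≥ 6? Yes ✓.

CD lower bound = 6, actual |A + B| = 9.


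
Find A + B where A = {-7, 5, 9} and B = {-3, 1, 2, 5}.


A + B = {a + b : a ∈ A, b ∈ B}.
Enumerate all |A|·|B| = 3·4 = 12 pairs (a, b) and collect distinct sums.
a = -7: -7+-3=-10, -7+1=-6, -7+2=-5, -7+5=-2
a = 5: 5+-3=2, 5+1=6, 5+2=7, 5+5=10
a = 9: 9+-3=6, 9+1=10, 9+2=11, 9+5=14
Collecting distinct sums: A + B = {-10, -6, -5, -2, 2, 6, 7, 10, 11, 14}
|A + B| = 10

A + B = {-10, -6, -5, -2, 2, 6, 7, 10, 11, 14}


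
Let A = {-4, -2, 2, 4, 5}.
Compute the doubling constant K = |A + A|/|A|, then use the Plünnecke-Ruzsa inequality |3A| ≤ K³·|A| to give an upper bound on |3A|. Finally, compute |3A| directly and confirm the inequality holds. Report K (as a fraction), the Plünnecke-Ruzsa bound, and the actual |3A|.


|A| = 5.
Step 1: Compute A + A by enumerating all 25 pairs.
A + A = {-8, -6, -4, -2, 0, 1, 2, 3, 4, 6, 7, 8, 9, 10}, so |A + A| = 14.
Step 2: Doubling constant K = |A + A|/|A| = 14/5 = 14/5 ≈ 2.8000.
Step 3: Plünnecke-Ruzsa gives |3A| ≤ K³·|A| = (2.8000)³ · 5 ≈ 109.7600.
Step 4: Compute 3A = A + A + A directly by enumerating all triples (a,b,c) ∈ A³; |3A| = 24.
Step 5: Check 24 ≤ 109.7600? Yes ✓.

K = 14/5, Plünnecke-Ruzsa bound K³|A| ≈ 109.7600, |3A| = 24, inequality holds.


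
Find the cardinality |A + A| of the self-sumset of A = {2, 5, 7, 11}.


A + A = {a + a' : a, a' ∈ A}; |A| = 4.
General bounds: 2|A| - 1 ≤ |A + A| ≤ |A|(|A|+1)/2, i.e. 7 ≤ |A + A| ≤ 10.
Lower bound 2|A|-1 is attained iff A is an arithmetic progression.
Enumerate sums a + a' for a ≤ a' (symmetric, so this suffices):
a = 2: 2+2=4, 2+5=7, 2+7=9, 2+11=13
a = 5: 5+5=10, 5+7=12, 5+11=16
a = 7: 7+7=14, 7+11=18
a = 11: 11+11=22
Distinct sums: {4, 7, 9, 10, 12, 13, 14, 16, 18, 22}
|A + A| = 10

|A + A| = 10


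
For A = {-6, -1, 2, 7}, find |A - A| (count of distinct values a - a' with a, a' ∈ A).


A - A = {a - a' : a, a' ∈ A}; |A| = 4.
Bounds: 2|A|-1 ≤ |A - A| ≤ |A|² - |A| + 1, i.e. 7 ≤ |A - A| ≤ 13.
Note: 0 ∈ A - A always (from a - a). The set is symmetric: if d ∈ A - A then -d ∈ A - A.
Enumerate nonzero differences d = a - a' with a > a' (then include -d):
Positive differences: {3, 5, 8, 13}
Full difference set: {0} ∪ (positive diffs) ∪ (negative diffs).
|A - A| = 1 + 2·4 = 9 (matches direct enumeration: 9).

|A - A| = 9


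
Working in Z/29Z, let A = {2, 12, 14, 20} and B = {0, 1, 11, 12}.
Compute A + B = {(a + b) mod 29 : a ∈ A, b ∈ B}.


Work in Z/29Z: reduce every sum a + b modulo 29.
Enumerate all 16 pairs:
a = 2: 2+0=2, 2+1=3, 2+11=13, 2+12=14
a = 12: 12+0=12, 12+1=13, 12+11=23, 12+12=24
a = 14: 14+0=14, 14+1=15, 14+11=25, 14+12=26
a = 20: 20+0=20, 20+1=21, 20+11=2, 20+12=3
Distinct residues collected: {2, 3, 12, 13, 14, 15, 20, 21, 23, 24, 25, 26}
|A + B| = 12 (out of 29 total residues).

A + B = {2, 3, 12, 13, 14, 15, 20, 21, 23, 24, 25, 26}


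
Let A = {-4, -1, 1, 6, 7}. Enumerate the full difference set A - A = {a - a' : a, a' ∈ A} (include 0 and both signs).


A - A = {a - a' : a, a' ∈ A}.
Compute a - a' for each ordered pair (a, a'):
a = -4: -4--4=0, -4--1=-3, -4-1=-5, -4-6=-10, -4-7=-11
a = -1: -1--4=3, -1--1=0, -1-1=-2, -1-6=-7, -1-7=-8
a = 1: 1--4=5, 1--1=2, 1-1=0, 1-6=-5, 1-7=-6
a = 6: 6--4=10, 6--1=7, 6-1=5, 6-6=0, 6-7=-1
a = 7: 7--4=11, 7--1=8, 7-1=6, 7-6=1, 7-7=0
Collecting distinct values (and noting 0 appears from a-a):
A - A = {-11, -10, -8, -7, -6, -5, -3, -2, -1, 0, 1, 2, 3, 5, 6, 7, 8, 10, 11}
|A - A| = 19

A - A = {-11, -10, -8, -7, -6, -5, -3, -2, -1, 0, 1, 2, 3, 5, 6, 7, 8, 10, 11}


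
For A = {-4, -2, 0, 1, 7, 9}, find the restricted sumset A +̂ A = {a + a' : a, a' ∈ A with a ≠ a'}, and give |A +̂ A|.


Restricted sumset: A +̂ A = {a + a' : a ∈ A, a' ∈ A, a ≠ a'}.
Equivalently, take A + A and drop any sum 2a that is achievable ONLY as a + a for a ∈ A (i.e. sums representable only with equal summands).
Enumerate pairs (a, a') with a < a' (symmetric, so each unordered pair gives one sum; this covers all a ≠ a'):
  -4 + -2 = -6
  -4 + 0 = -4
  -4 + 1 = -3
  -4 + 7 = 3
  -4 + 9 = 5
  -2 + 0 = -2
  -2 + 1 = -1
  -2 + 7 = 5
  -2 + 9 = 7
  0 + 1 = 1
  0 + 7 = 7
  0 + 9 = 9
  1 + 7 = 8
  1 + 9 = 10
  7 + 9 = 16
Collected distinct sums: {-6, -4, -3, -2, -1, 1, 3, 5, 7, 8, 9, 10, 16}
|A +̂ A| = 13
(Reference bound: |A +̂ A| ≥ 2|A| - 3 for |A| ≥ 2, with |A| = 6 giving ≥ 9.)

|A +̂ A| = 13


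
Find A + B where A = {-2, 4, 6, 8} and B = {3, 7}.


A + B = {a + b : a ∈ A, b ∈ B}.
Enumerate all |A|·|B| = 4·2 = 8 pairs (a, b) and collect distinct sums.
a = -2: -2+3=1, -2+7=5
a = 4: 4+3=7, 4+7=11
a = 6: 6+3=9, 6+7=13
a = 8: 8+3=11, 8+7=15
Collecting distinct sums: A + B = {1, 5, 7, 9, 11, 13, 15}
|A + B| = 7

A + B = {1, 5, 7, 9, 11, 13, 15}


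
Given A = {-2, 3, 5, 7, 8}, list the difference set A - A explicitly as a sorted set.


A - A = {a - a' : a, a' ∈ A}.
Compute a - a' for each ordered pair (a, a'):
a = -2: -2--2=0, -2-3=-5, -2-5=-7, -2-7=-9, -2-8=-10
a = 3: 3--2=5, 3-3=0, 3-5=-2, 3-7=-4, 3-8=-5
a = 5: 5--2=7, 5-3=2, 5-5=0, 5-7=-2, 5-8=-3
a = 7: 7--2=9, 7-3=4, 7-5=2, 7-7=0, 7-8=-1
a = 8: 8--2=10, 8-3=5, 8-5=3, 8-7=1, 8-8=0
Collecting distinct values (and noting 0 appears from a-a):
A - A = {-10, -9, -7, -5, -4, -3, -2, -1, 0, 1, 2, 3, 4, 5, 7, 9, 10}
|A - A| = 17

A - A = {-10, -9, -7, -5, -4, -3, -2, -1, 0, 1, 2, 3, 4, 5, 7, 9, 10}


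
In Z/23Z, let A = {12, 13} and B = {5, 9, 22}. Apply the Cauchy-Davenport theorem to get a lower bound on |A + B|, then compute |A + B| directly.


Cauchy-Davenport: |A + B| ≥ min(p, |A| + |B| - 1) for A, B nonempty in Z/pZ.
|A| = 2, |B| = 3, p = 23.
CD lower bound = min(23, 2 + 3 - 1) = min(23, 4) = 4.
Compute A + B mod 23 directly:
a = 12: 12+5=17, 12+9=21, 12+22=11
a = 13: 13+5=18, 13+9=22, 13+22=12
A + B = {11, 12, 17, 18, 21, 22}, so |A + B| = 6.
Verify: 6 ≥ 4? Yes ✓.

CD lower bound = 4, actual |A + B| = 6.


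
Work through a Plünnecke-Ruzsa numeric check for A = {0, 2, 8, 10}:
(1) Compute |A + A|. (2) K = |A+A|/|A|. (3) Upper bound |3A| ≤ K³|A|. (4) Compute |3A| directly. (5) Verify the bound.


|A| = 4.
Step 1: Compute A + A by enumerating all 16 pairs.
A + A = {0, 2, 4, 8, 10, 12, 16, 18, 20}, so |A + A| = 9.
Step 2: Doubling constant K = |A + A|/|A| = 9/4 = 9/4 ≈ 2.2500.
Step 3: Plünnecke-Ruzsa gives |3A| ≤ K³·|A| = (2.2500)³ · 4 ≈ 45.5625.
Step 4: Compute 3A = A + A + A directly by enumerating all triples (a,b,c) ∈ A³; |3A| = 16.
Step 5: Check 16 ≤ 45.5625? Yes ✓.

K = 9/4, Plünnecke-Ruzsa bound K³|A| ≈ 45.5625, |3A| = 16, inequality holds.


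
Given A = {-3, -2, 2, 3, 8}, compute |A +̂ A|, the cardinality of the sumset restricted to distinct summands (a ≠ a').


Restricted sumset: A +̂ A = {a + a' : a ∈ A, a' ∈ A, a ≠ a'}.
Equivalently, take A + A and drop any sum 2a that is achievable ONLY as a + a for a ∈ A (i.e. sums representable only with equal summands).
Enumerate pairs (a, a') with a < a' (symmetric, so each unordered pair gives one sum; this covers all a ≠ a'):
  -3 + -2 = -5
  -3 + 2 = -1
  -3 + 3 = 0
  -3 + 8 = 5
  -2 + 2 = 0
  -2 + 3 = 1
  -2 + 8 = 6
  2 + 3 = 5
  2 + 8 = 10
  3 + 8 = 11
Collected distinct sums: {-5, -1, 0, 1, 5, 6, 10, 11}
|A +̂ A| = 8
(Reference bound: |A +̂ A| ≥ 2|A| - 3 for |A| ≥ 2, with |A| = 5 giving ≥ 7.)

|A +̂ A| = 8


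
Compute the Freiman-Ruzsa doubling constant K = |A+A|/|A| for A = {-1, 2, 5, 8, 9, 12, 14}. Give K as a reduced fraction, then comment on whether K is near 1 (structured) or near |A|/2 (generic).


|A| = 7.
Compute A + A by enumerating all 49 pairs.
A + A = {-2, 1, 4, 7, 8, 10, 11, 13, 14, 16, 17, 18, 19, 20, 21, 22, 23, 24, 26, 28}, so |A + A| = 20.
K = |A + A| / |A| = 20/7 (already in lowest terms) ≈ 2.8571.
Reference: AP of size 7 gives K = 13/7 ≈ 1.8571; a fully generic set of size 7 gives K ≈ 4.0000.

|A| = 7, |A + A| = 20, K = 20/7.


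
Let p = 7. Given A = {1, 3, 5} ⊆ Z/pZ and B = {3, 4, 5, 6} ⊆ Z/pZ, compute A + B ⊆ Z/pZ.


Work in Z/7Z: reduce every sum a + b modulo 7.
Enumerate all 12 pairs:
a = 1: 1+3=4, 1+4=5, 1+5=6, 1+6=0
a = 3: 3+3=6, 3+4=0, 3+5=1, 3+6=2
a = 5: 5+3=1, 5+4=2, 5+5=3, 5+6=4
Distinct residues collected: {0, 1, 2, 3, 4, 5, 6}
|A + B| = 7 (out of 7 total residues).

A + B = {0, 1, 2, 3, 4, 5, 6}


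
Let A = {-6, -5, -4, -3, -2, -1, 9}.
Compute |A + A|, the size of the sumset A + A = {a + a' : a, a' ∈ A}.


A + A = {a + a' : a, a' ∈ A}; |A| = 7.
General bounds: 2|A| - 1 ≤ |A + A| ≤ |A|(|A|+1)/2, i.e. 13 ≤ |A + A| ≤ 28.
Lower bound 2|A|-1 is attained iff A is an arithmetic progression.
Enumerate sums a + a' for a ≤ a' (symmetric, so this suffices):
a = -6: -6+-6=-12, -6+-5=-11, -6+-4=-10, -6+-3=-9, -6+-2=-8, -6+-1=-7, -6+9=3
a = -5: -5+-5=-10, -5+-4=-9, -5+-3=-8, -5+-2=-7, -5+-1=-6, -5+9=4
a = -4: -4+-4=-8, -4+-3=-7, -4+-2=-6, -4+-1=-5, -4+9=5
a = -3: -3+-3=-6, -3+-2=-5, -3+-1=-4, -3+9=6
a = -2: -2+-2=-4, -2+-1=-3, -2+9=7
a = -1: -1+-1=-2, -1+9=8
a = 9: 9+9=18
Distinct sums: {-12, -11, -10, -9, -8, -7, -6, -5, -4, -3, -2, 3, 4, 5, 6, 7, 8, 18}
|A + A| = 18

|A + A| = 18


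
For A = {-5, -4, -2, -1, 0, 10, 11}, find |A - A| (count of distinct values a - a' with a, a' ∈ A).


A - A = {a - a' : a, a' ∈ A}; |A| = 7.
Bounds: 2|A|-1 ≤ |A - A| ≤ |A|² - |A| + 1, i.e. 13 ≤ |A - A| ≤ 43.
Note: 0 ∈ A - A always (from a - a). The set is symmetric: if d ∈ A - A then -d ∈ A - A.
Enumerate nonzero differences d = a - a' with a > a' (then include -d):
Positive differences: {1, 2, 3, 4, 5, 10, 11, 12, 13, 14, 15, 16}
Full difference set: {0} ∪ (positive diffs) ∪ (negative diffs).
|A - A| = 1 + 2·12 = 25 (matches direct enumeration: 25).

|A - A| = 25


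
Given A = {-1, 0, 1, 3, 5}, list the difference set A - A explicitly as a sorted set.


A - A = {a - a' : a, a' ∈ A}.
Compute a - a' for each ordered pair (a, a'):
a = -1: -1--1=0, -1-0=-1, -1-1=-2, -1-3=-4, -1-5=-6
a = 0: 0--1=1, 0-0=0, 0-1=-1, 0-3=-3, 0-5=-5
a = 1: 1--1=2, 1-0=1, 1-1=0, 1-3=-2, 1-5=-4
a = 3: 3--1=4, 3-0=3, 3-1=2, 3-3=0, 3-5=-2
a = 5: 5--1=6, 5-0=5, 5-1=4, 5-3=2, 5-5=0
Collecting distinct values (and noting 0 appears from a-a):
A - A = {-6, -5, -4, -3, -2, -1, 0, 1, 2, 3, 4, 5, 6}
|A - A| = 13

A - A = {-6, -5, -4, -3, -2, -1, 0, 1, 2, 3, 4, 5, 6}


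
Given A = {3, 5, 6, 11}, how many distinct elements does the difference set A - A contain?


A - A = {a - a' : a, a' ∈ A}; |A| = 4.
Bounds: 2|A|-1 ≤ |A - A| ≤ |A|² - |A| + 1, i.e. 7 ≤ |A - A| ≤ 13.
Note: 0 ∈ A - A always (from a - a). The set is symmetric: if d ∈ A - A then -d ∈ A - A.
Enumerate nonzero differences d = a - a' with a > a' (then include -d):
Positive differences: {1, 2, 3, 5, 6, 8}
Full difference set: {0} ∪ (positive diffs) ∪ (negative diffs).
|A - A| = 1 + 2·6 = 13 (matches direct enumeration: 13).

|A - A| = 13


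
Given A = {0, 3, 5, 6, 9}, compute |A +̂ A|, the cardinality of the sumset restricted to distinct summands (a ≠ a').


Restricted sumset: A +̂ A = {a + a' : a ∈ A, a' ∈ A, a ≠ a'}.
Equivalently, take A + A and drop any sum 2a that is achievable ONLY as a + a for a ∈ A (i.e. sums representable only with equal summands).
Enumerate pairs (a, a') with a < a' (symmetric, so each unordered pair gives one sum; this covers all a ≠ a'):
  0 + 3 = 3
  0 + 5 = 5
  0 + 6 = 6
  0 + 9 = 9
  3 + 5 = 8
  3 + 6 = 9
  3 + 9 = 12
  5 + 6 = 11
  5 + 9 = 14
  6 + 9 = 15
Collected distinct sums: {3, 5, 6, 8, 9, 11, 12, 14, 15}
|A +̂ A| = 9
(Reference bound: |A +̂ A| ≥ 2|A| - 3 for |A| ≥ 2, with |A| = 5 giving ≥ 7.)

|A +̂ A| = 9


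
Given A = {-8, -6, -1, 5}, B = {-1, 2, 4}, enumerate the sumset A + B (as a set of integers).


A + B = {a + b : a ∈ A, b ∈ B}.
Enumerate all |A|·|B| = 4·3 = 12 pairs (a, b) and collect distinct sums.
a = -8: -8+-1=-9, -8+2=-6, -8+4=-4
a = -6: -6+-1=-7, -6+2=-4, -6+4=-2
a = -1: -1+-1=-2, -1+2=1, -1+4=3
a = 5: 5+-1=4, 5+2=7, 5+4=9
Collecting distinct sums: A + B = {-9, -7, -6, -4, -2, 1, 3, 4, 7, 9}
|A + B| = 10

A + B = {-9, -7, -6, -4, -2, 1, 3, 4, 7, 9}


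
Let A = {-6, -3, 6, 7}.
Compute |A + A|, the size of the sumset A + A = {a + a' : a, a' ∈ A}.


A + A = {a + a' : a, a' ∈ A}; |A| = 4.
General bounds: 2|A| - 1 ≤ |A + A| ≤ |A|(|A|+1)/2, i.e. 7 ≤ |A + A| ≤ 10.
Lower bound 2|A|-1 is attained iff A is an arithmetic progression.
Enumerate sums a + a' for a ≤ a' (symmetric, so this suffices):
a = -6: -6+-6=-12, -6+-3=-9, -6+6=0, -6+7=1
a = -3: -3+-3=-6, -3+6=3, -3+7=4
a = 6: 6+6=12, 6+7=13
a = 7: 7+7=14
Distinct sums: {-12, -9, -6, 0, 1, 3, 4, 12, 13, 14}
|A + A| = 10

|A + A| = 10


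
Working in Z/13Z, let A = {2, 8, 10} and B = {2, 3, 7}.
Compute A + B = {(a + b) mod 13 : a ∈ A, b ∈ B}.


Work in Z/13Z: reduce every sum a + b modulo 13.
Enumerate all 9 pairs:
a = 2: 2+2=4, 2+3=5, 2+7=9
a = 8: 8+2=10, 8+3=11, 8+7=2
a = 10: 10+2=12, 10+3=0, 10+7=4
Distinct residues collected: {0, 2, 4, 5, 9, 10, 11, 12}
|A + B| = 8 (out of 13 total residues).

A + B = {0, 2, 4, 5, 9, 10, 11, 12}


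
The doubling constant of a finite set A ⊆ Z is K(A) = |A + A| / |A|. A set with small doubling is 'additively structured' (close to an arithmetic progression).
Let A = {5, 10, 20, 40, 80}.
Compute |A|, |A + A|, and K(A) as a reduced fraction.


|A| = 5.
Compute A + A by enumerating all 25 pairs.
A + A = {10, 15, 20, 25, 30, 40, 45, 50, 60, 80, 85, 90, 100, 120, 160}, so |A + A| = 15.
K = |A + A| / |A| = 15/5 = 3/1 ≈ 3.0000.
Reference: AP of size 5 gives K = 9/5 ≈ 1.8000; a fully generic set of size 5 gives K ≈ 3.0000.

|A| = 5, |A + A| = 15, K = 15/5 = 3/1.


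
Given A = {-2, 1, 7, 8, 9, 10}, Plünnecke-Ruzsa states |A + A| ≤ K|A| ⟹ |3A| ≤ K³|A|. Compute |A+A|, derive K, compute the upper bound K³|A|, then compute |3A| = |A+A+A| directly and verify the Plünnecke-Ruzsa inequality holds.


|A| = 6.
Step 1: Compute A + A by enumerating all 36 pairs.
A + A = {-4, -1, 2, 5, 6, 7, 8, 9, 10, 11, 14, 15, 16, 17, 18, 19, 20}, so |A + A| = 17.
Step 2: Doubling constant K = |A + A|/|A| = 17/6 = 17/6 ≈ 2.8333.
Step 3: Plünnecke-Ruzsa gives |3A| ≤ K³·|A| = (2.8333)³ · 6 ≈ 136.4722.
Step 4: Compute 3A = A + A + A directly by enumerating all triples (a,b,c) ∈ A³; |3A| = 31.
Step 5: Check 31 ≤ 136.4722? Yes ✓.

K = 17/6, Plünnecke-Ruzsa bound K³|A| ≈ 136.4722, |3A| = 31, inequality holds.


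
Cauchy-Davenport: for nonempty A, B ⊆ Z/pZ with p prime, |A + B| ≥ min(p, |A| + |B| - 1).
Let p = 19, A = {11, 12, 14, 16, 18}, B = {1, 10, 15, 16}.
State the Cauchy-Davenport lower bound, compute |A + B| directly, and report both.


Cauchy-Davenport: |A + B| ≥ min(p, |A| + |B| - 1) for A, B nonempty in Z/pZ.
|A| = 5, |B| = 4, p = 19.
CD lower bound = min(19, 5 + 4 - 1) = min(19, 8) = 8.
Compute A + B mod 19 directly:
a = 11: 11+1=12, 11+10=2, 11+15=7, 11+16=8
a = 12: 12+1=13, 12+10=3, 12+15=8, 12+16=9
a = 14: 14+1=15, 14+10=5, 14+15=10, 14+16=11
a = 16: 16+1=17, 16+10=7, 16+15=12, 16+16=13
a = 18: 18+1=0, 18+10=9, 18+15=14, 18+16=15
A + B = {0, 2, 3, 5, 7, 8, 9, 10, 11, 12, 13, 14, 15, 17}, so |A + B| = 14.
Verify: 14 ≥ 8? Yes ✓.

CD lower bound = 8, actual |A + B| = 14.


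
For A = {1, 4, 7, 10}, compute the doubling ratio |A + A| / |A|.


|A| = 4.
Compute A + A by enumerating all 16 pairs.
A + A = {2, 5, 8, 11, 14, 17, 20}, so |A + A| = 7.
K = |A + A| / |A| = 7/4 (already in lowest terms) ≈ 1.7500.
Reference: AP of size 4 gives K = 7/4 ≈ 1.7500; a fully generic set of size 4 gives K ≈ 2.5000.

|A| = 4, |A + A| = 7, K = 7/4.


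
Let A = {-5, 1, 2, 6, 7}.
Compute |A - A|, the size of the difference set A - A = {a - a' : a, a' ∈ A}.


A - A = {a - a' : a, a' ∈ A}; |A| = 5.
Bounds: 2|A|-1 ≤ |A - A| ≤ |A|² - |A| + 1, i.e. 9 ≤ |A - A| ≤ 21.
Note: 0 ∈ A - A always (from a - a). The set is symmetric: if d ∈ A - A then -d ∈ A - A.
Enumerate nonzero differences d = a - a' with a > a' (then include -d):
Positive differences: {1, 4, 5, 6, 7, 11, 12}
Full difference set: {0} ∪ (positive diffs) ∪ (negative diffs).
|A - A| = 1 + 2·7 = 15 (matches direct enumeration: 15).

|A - A| = 15


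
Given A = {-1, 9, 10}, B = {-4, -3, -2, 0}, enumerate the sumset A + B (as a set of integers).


A + B = {a + b : a ∈ A, b ∈ B}.
Enumerate all |A|·|B| = 3·4 = 12 pairs (a, b) and collect distinct sums.
a = -1: -1+-4=-5, -1+-3=-4, -1+-2=-3, -1+0=-1
a = 9: 9+-4=5, 9+-3=6, 9+-2=7, 9+0=9
a = 10: 10+-4=6, 10+-3=7, 10+-2=8, 10+0=10
Collecting distinct sums: A + B = {-5, -4, -3, -1, 5, 6, 7, 8, 9, 10}
|A + B| = 10

A + B = {-5, -4, -3, -1, 5, 6, 7, 8, 9, 10}


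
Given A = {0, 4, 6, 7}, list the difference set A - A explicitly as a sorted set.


A - A = {a - a' : a, a' ∈ A}.
Compute a - a' for each ordered pair (a, a'):
a = 0: 0-0=0, 0-4=-4, 0-6=-6, 0-7=-7
a = 4: 4-0=4, 4-4=0, 4-6=-2, 4-7=-3
a = 6: 6-0=6, 6-4=2, 6-6=0, 6-7=-1
a = 7: 7-0=7, 7-4=3, 7-6=1, 7-7=0
Collecting distinct values (and noting 0 appears from a-a):
A - A = {-7, -6, -4, -3, -2, -1, 0, 1, 2, 3, 4, 6, 7}
|A - A| = 13

A - A = {-7, -6, -4, -3, -2, -1, 0, 1, 2, 3, 4, 6, 7}


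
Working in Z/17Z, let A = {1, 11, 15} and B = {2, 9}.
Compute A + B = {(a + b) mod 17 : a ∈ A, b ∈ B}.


Work in Z/17Z: reduce every sum a + b modulo 17.
Enumerate all 6 pairs:
a = 1: 1+2=3, 1+9=10
a = 11: 11+2=13, 11+9=3
a = 15: 15+2=0, 15+9=7
Distinct residues collected: {0, 3, 7, 10, 13}
|A + B| = 5 (out of 17 total residues).

A + B = {0, 3, 7, 10, 13}


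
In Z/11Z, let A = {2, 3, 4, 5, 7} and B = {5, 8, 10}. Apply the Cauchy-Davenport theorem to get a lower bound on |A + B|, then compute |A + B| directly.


Cauchy-Davenport: |A + B| ≥ min(p, |A| + |B| - 1) for A, B nonempty in Z/pZ.
|A| = 5, |B| = 3, p = 11.
CD lower bound = min(11, 5 + 3 - 1) = min(11, 7) = 7.
Compute A + B mod 11 directly:
a = 2: 2+5=7, 2+8=10, 2+10=1
a = 3: 3+5=8, 3+8=0, 3+10=2
a = 4: 4+5=9, 4+8=1, 4+10=3
a = 5: 5+5=10, 5+8=2, 5+10=4
a = 7: 7+5=1, 7+8=4, 7+10=6
A + B = {0, 1, 2, 3, 4, 6, 7, 8, 9, 10}, so |A + B| = 10.
Verify: 10 ≥ 7? Yes ✓.

CD lower bound = 7, actual |A + B| = 10.


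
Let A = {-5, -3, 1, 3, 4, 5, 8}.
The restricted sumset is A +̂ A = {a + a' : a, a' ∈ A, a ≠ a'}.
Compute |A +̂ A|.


Restricted sumset: A +̂ A = {a + a' : a ∈ A, a' ∈ A, a ≠ a'}.
Equivalently, take A + A and drop any sum 2a that is achievable ONLY as a + a for a ∈ A (i.e. sums representable only with equal summands).
Enumerate pairs (a, a') with a < a' (symmetric, so each unordered pair gives one sum; this covers all a ≠ a'):
  -5 + -3 = -8
  -5 + 1 = -4
  -5 + 3 = -2
  -5 + 4 = -1
  -5 + 5 = 0
  -5 + 8 = 3
  -3 + 1 = -2
  -3 + 3 = 0
  -3 + 4 = 1
  -3 + 5 = 2
  -3 + 8 = 5
  1 + 3 = 4
  1 + 4 = 5
  1 + 5 = 6
  1 + 8 = 9
  3 + 4 = 7
  3 + 5 = 8
  3 + 8 = 11
  4 + 5 = 9
  4 + 8 = 12
  5 + 8 = 13
Collected distinct sums: {-8, -4, -2, -1, 0, 1, 2, 3, 4, 5, 6, 7, 8, 9, 11, 12, 13}
|A +̂ A| = 17
(Reference bound: |A +̂ A| ≥ 2|A| - 3 for |A| ≥ 2, with |A| = 7 giving ≥ 11.)

|A +̂ A| = 17


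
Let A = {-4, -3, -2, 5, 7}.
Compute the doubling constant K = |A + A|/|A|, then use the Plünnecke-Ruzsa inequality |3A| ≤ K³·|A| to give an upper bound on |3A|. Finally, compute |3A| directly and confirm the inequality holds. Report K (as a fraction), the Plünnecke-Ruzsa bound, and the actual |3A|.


|A| = 5.
Step 1: Compute A + A by enumerating all 25 pairs.
A + A = {-8, -7, -6, -5, -4, 1, 2, 3, 4, 5, 10, 12, 14}, so |A + A| = 13.
Step 2: Doubling constant K = |A + A|/|A| = 13/5 = 13/5 ≈ 2.6000.
Step 3: Plünnecke-Ruzsa gives |3A| ≤ K³·|A| = (2.6000)³ · 5 ≈ 87.8800.
Step 4: Compute 3A = A + A + A directly by enumerating all triples (a,b,c) ∈ A³; |3A| = 25.
Step 5: Check 25 ≤ 87.8800? Yes ✓.

K = 13/5, Plünnecke-Ruzsa bound K³|A| ≈ 87.8800, |3A| = 25, inequality holds.


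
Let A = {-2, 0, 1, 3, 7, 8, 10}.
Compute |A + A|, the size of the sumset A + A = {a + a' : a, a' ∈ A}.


A + A = {a + a' : a, a' ∈ A}; |A| = 7.
General bounds: 2|A| - 1 ≤ |A + A| ≤ |A|(|A|+1)/2, i.e. 13 ≤ |A + A| ≤ 28.
Lower bound 2|A|-1 is attained iff A is an arithmetic progression.
Enumerate sums a + a' for a ≤ a' (symmetric, so this suffices):
a = -2: -2+-2=-4, -2+0=-2, -2+1=-1, -2+3=1, -2+7=5, -2+8=6, -2+10=8
a = 0: 0+0=0, 0+1=1, 0+3=3, 0+7=7, 0+8=8, 0+10=10
a = 1: 1+1=2, 1+3=4, 1+7=8, 1+8=9, 1+10=11
a = 3: 3+3=6, 3+7=10, 3+8=11, 3+10=13
a = 7: 7+7=14, 7+8=15, 7+10=17
a = 8: 8+8=16, 8+10=18
a = 10: 10+10=20
Distinct sums: {-4, -2, -1, 0, 1, 2, 3, 4, 5, 6, 7, 8, 9, 10, 11, 13, 14, 15, 16, 17, 18, 20}
|A + A| = 22

|A + A| = 22


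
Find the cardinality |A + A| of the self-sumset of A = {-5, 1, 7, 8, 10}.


A + A = {a + a' : a, a' ∈ A}; |A| = 5.
General bounds: 2|A| - 1 ≤ |A + A| ≤ |A|(|A|+1)/2, i.e. 9 ≤ |A + A| ≤ 15.
Lower bound 2|A|-1 is attained iff A is an arithmetic progression.
Enumerate sums a + a' for a ≤ a' (symmetric, so this suffices):
a = -5: -5+-5=-10, -5+1=-4, -5+7=2, -5+8=3, -5+10=5
a = 1: 1+1=2, 1+7=8, 1+8=9, 1+10=11
a = 7: 7+7=14, 7+8=15, 7+10=17
a = 8: 8+8=16, 8+10=18
a = 10: 10+10=20
Distinct sums: {-10, -4, 2, 3, 5, 8, 9, 11, 14, 15, 16, 17, 18, 20}
|A + A| = 14

|A + A| = 14


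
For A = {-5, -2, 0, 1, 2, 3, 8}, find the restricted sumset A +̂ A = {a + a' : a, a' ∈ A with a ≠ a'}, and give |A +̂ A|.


Restricted sumset: A +̂ A = {a + a' : a ∈ A, a' ∈ A, a ≠ a'}.
Equivalently, take A + A and drop any sum 2a that is achievable ONLY as a + a for a ∈ A (i.e. sums representable only with equal summands).
Enumerate pairs (a, a') with a < a' (symmetric, so each unordered pair gives one sum; this covers all a ≠ a'):
  -5 + -2 = -7
  -5 + 0 = -5
  -5 + 1 = -4
  -5 + 2 = -3
  -5 + 3 = -2
  -5 + 8 = 3
  -2 + 0 = -2
  -2 + 1 = -1
  -2 + 2 = 0
  -2 + 3 = 1
  -2 + 8 = 6
  0 + 1 = 1
  0 + 2 = 2
  0 + 3 = 3
  0 + 8 = 8
  1 + 2 = 3
  1 + 3 = 4
  1 + 8 = 9
  2 + 3 = 5
  2 + 8 = 10
  3 + 8 = 11
Collected distinct sums: {-7, -5, -4, -3, -2, -1, 0, 1, 2, 3, 4, 5, 6, 8, 9, 10, 11}
|A +̂ A| = 17
(Reference bound: |A +̂ A| ≥ 2|A| - 3 for |A| ≥ 2, with |A| = 7 giving ≥ 11.)

|A +̂ A| = 17


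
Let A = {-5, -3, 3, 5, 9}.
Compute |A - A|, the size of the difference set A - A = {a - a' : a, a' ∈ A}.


A - A = {a - a' : a, a' ∈ A}; |A| = 5.
Bounds: 2|A|-1 ≤ |A - A| ≤ |A|² - |A| + 1, i.e. 9 ≤ |A - A| ≤ 21.
Note: 0 ∈ A - A always (from a - a). The set is symmetric: if d ∈ A - A then -d ∈ A - A.
Enumerate nonzero differences d = a - a' with a > a' (then include -d):
Positive differences: {2, 4, 6, 8, 10, 12, 14}
Full difference set: {0} ∪ (positive diffs) ∪ (negative diffs).
|A - A| = 1 + 2·7 = 15 (matches direct enumeration: 15).

|A - A| = 15


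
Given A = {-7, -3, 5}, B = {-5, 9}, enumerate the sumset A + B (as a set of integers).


A + B = {a + b : a ∈ A, b ∈ B}.
Enumerate all |A|·|B| = 3·2 = 6 pairs (a, b) and collect distinct sums.
a = -7: -7+-5=-12, -7+9=2
a = -3: -3+-5=-8, -3+9=6
a = 5: 5+-5=0, 5+9=14
Collecting distinct sums: A + B = {-12, -8, 0, 2, 6, 14}
|A + B| = 6

A + B = {-12, -8, 0, 2, 6, 14}


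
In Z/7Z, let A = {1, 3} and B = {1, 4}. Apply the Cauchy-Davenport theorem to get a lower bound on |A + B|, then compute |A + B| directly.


Cauchy-Davenport: |A + B| ≥ min(p, |A| + |B| - 1) for A, B nonempty in Z/pZ.
|A| = 2, |B| = 2, p = 7.
CD lower bound = min(7, 2 + 2 - 1) = min(7, 3) = 3.
Compute A + B mod 7 directly:
a = 1: 1+1=2, 1+4=5
a = 3: 3+1=4, 3+4=0
A + B = {0, 2, 4, 5}, so |A + B| = 4.
Verify: 4 ≥ 3? Yes ✓.

CD lower bound = 3, actual |A + B| = 4.


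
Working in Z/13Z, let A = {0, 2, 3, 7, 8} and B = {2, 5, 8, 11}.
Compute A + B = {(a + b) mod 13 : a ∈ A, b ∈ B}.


Work in Z/13Z: reduce every sum a + b modulo 13.
Enumerate all 20 pairs:
a = 0: 0+2=2, 0+5=5, 0+8=8, 0+11=11
a = 2: 2+2=4, 2+5=7, 2+8=10, 2+11=0
a = 3: 3+2=5, 3+5=8, 3+8=11, 3+11=1
a = 7: 7+2=9, 7+5=12, 7+8=2, 7+11=5
a = 8: 8+2=10, 8+5=0, 8+8=3, 8+11=6
Distinct residues collected: {0, 1, 2, 3, 4, 5, 6, 7, 8, 9, 10, 11, 12}
|A + B| = 13 (out of 13 total residues).

A + B = {0, 1, 2, 3, 4, 5, 6, 7, 8, 9, 10, 11, 12}


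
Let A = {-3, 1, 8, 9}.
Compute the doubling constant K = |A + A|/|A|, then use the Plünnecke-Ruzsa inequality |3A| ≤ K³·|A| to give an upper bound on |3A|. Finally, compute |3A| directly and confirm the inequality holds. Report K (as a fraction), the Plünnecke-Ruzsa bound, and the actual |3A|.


|A| = 4.
Step 1: Compute A + A by enumerating all 16 pairs.
A + A = {-6, -2, 2, 5, 6, 9, 10, 16, 17, 18}, so |A + A| = 10.
Step 2: Doubling constant K = |A + A|/|A| = 10/4 = 10/4 ≈ 2.5000.
Step 3: Plünnecke-Ruzsa gives |3A| ≤ K³·|A| = (2.5000)³ · 4 ≈ 62.5000.
Step 4: Compute 3A = A + A + A directly by enumerating all triples (a,b,c) ∈ A³; |3A| = 19.
Step 5: Check 19 ≤ 62.5000? Yes ✓.

K = 10/4, Plünnecke-Ruzsa bound K³|A| ≈ 62.5000, |3A| = 19, inequality holds.


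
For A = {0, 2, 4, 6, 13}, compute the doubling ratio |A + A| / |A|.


|A| = 5.
Compute A + A by enumerating all 25 pairs.
A + A = {0, 2, 4, 6, 8, 10, 12, 13, 15, 17, 19, 26}, so |A + A| = 12.
K = |A + A| / |A| = 12/5 (already in lowest terms) ≈ 2.4000.
Reference: AP of size 5 gives K = 9/5 ≈ 1.8000; a fully generic set of size 5 gives K ≈ 3.0000.

|A| = 5, |A + A| = 12, K = 12/5.


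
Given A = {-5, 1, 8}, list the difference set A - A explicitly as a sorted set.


A - A = {a - a' : a, a' ∈ A}.
Compute a - a' for each ordered pair (a, a'):
a = -5: -5--5=0, -5-1=-6, -5-8=-13
a = 1: 1--5=6, 1-1=0, 1-8=-7
a = 8: 8--5=13, 8-1=7, 8-8=0
Collecting distinct values (and noting 0 appears from a-a):
A - A = {-13, -7, -6, 0, 6, 7, 13}
|A - A| = 7

A - A = {-13, -7, -6, 0, 6, 7, 13}


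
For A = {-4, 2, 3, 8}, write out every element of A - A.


A - A = {a - a' : a, a' ∈ A}.
Compute a - a' for each ordered pair (a, a'):
a = -4: -4--4=0, -4-2=-6, -4-3=-7, -4-8=-12
a = 2: 2--4=6, 2-2=0, 2-3=-1, 2-8=-6
a = 3: 3--4=7, 3-2=1, 3-3=0, 3-8=-5
a = 8: 8--4=12, 8-2=6, 8-3=5, 8-8=0
Collecting distinct values (and noting 0 appears from a-a):
A - A = {-12, -7, -6, -5, -1, 0, 1, 5, 6, 7, 12}
|A - A| = 11

A - A = {-12, -7, -6, -5, -1, 0, 1, 5, 6, 7, 12}


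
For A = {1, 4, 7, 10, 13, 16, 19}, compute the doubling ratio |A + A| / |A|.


|A| = 7.
Compute A + A by enumerating all 49 pairs.
A + A = {2, 5, 8, 11, 14, 17, 20, 23, 26, 29, 32, 35, 38}, so |A + A| = 13.
K = |A + A| / |A| = 13/7 (already in lowest terms) ≈ 1.8571.
Reference: AP of size 7 gives K = 13/7 ≈ 1.8571; a fully generic set of size 7 gives K ≈ 4.0000.

|A| = 7, |A + A| = 13, K = 13/7.


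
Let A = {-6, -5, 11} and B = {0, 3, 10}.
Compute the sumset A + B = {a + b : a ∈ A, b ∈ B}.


A + B = {a + b : a ∈ A, b ∈ B}.
Enumerate all |A|·|B| = 3·3 = 9 pairs (a, b) and collect distinct sums.
a = -6: -6+0=-6, -6+3=-3, -6+10=4
a = -5: -5+0=-5, -5+3=-2, -5+10=5
a = 11: 11+0=11, 11+3=14, 11+10=21
Collecting distinct sums: A + B = {-6, -5, -3, -2, 4, 5, 11, 14, 21}
|A + B| = 9

A + B = {-6, -5, -3, -2, 4, 5, 11, 14, 21}


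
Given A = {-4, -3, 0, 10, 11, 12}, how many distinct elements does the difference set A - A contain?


A - A = {a - a' : a, a' ∈ A}; |A| = 6.
Bounds: 2|A|-1 ≤ |A - A| ≤ |A|² - |A| + 1, i.e. 11 ≤ |A - A| ≤ 31.
Note: 0 ∈ A - A always (from a - a). The set is symmetric: if d ∈ A - A then -d ∈ A - A.
Enumerate nonzero differences d = a - a' with a > a' (then include -d):
Positive differences: {1, 2, 3, 4, 10, 11, 12, 13, 14, 15, 16}
Full difference set: {0} ∪ (positive diffs) ∪ (negative diffs).
|A - A| = 1 + 2·11 = 23 (matches direct enumeration: 23).

|A - A| = 23


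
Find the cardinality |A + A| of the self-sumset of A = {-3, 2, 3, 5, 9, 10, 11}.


A + A = {a + a' : a, a' ∈ A}; |A| = 7.
General bounds: 2|A| - 1 ≤ |A + A| ≤ |A|(|A|+1)/2, i.e. 13 ≤ |A + A| ≤ 28.
Lower bound 2|A|-1 is attained iff A is an arithmetic progression.
Enumerate sums a + a' for a ≤ a' (symmetric, so this suffices):
a = -3: -3+-3=-6, -3+2=-1, -3+3=0, -3+5=2, -3+9=6, -3+10=7, -3+11=8
a = 2: 2+2=4, 2+3=5, 2+5=7, 2+9=11, 2+10=12, 2+11=13
a = 3: 3+3=6, 3+5=8, 3+9=12, 3+10=13, 3+11=14
a = 5: 5+5=10, 5+9=14, 5+10=15, 5+11=16
a = 9: 9+9=18, 9+10=19, 9+11=20
a = 10: 10+10=20, 10+11=21
a = 11: 11+11=22
Distinct sums: {-6, -1, 0, 2, 4, 5, 6, 7, 8, 10, 11, 12, 13, 14, 15, 16, 18, 19, 20, 21, 22}
|A + A| = 21

|A + A| = 21
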